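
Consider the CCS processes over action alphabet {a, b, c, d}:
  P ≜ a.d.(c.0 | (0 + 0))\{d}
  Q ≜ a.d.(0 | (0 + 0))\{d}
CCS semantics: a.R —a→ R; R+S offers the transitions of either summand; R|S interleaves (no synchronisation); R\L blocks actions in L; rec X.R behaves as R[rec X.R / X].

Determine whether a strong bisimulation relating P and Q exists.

NO

LTS(P): 4 reachable states
  m0 = a.d.(c.0 | (0 + 0))\{d} | =a=> m1
  m1 = d.(c.0 | (0 + 0))\{d} | =d=> m2
  m2 = (c.0 | (0 + 0))\{d} | =c=> m3
  m3 = (0 | (0 + 0))\{d} | stopped
LTS(Q): 3 reachable states
  n0 = a.d.(0 | (0 + 0))\{d} | =a=> n1
  n1 = d.(0 | (0 + 0))\{d} | =d=> n2
  n2 = (0 | (0 + 0))\{d} | stopped
Bisimilarity quotient blocks:
  B0 = {m0}
  B1 = {m1}
  B2 = {m2}
  B3 = {m3, n2}
  B4 = {n0}
  B5 = {n1}
m0 ∈ B0, n0 ∈ B4 → different blocks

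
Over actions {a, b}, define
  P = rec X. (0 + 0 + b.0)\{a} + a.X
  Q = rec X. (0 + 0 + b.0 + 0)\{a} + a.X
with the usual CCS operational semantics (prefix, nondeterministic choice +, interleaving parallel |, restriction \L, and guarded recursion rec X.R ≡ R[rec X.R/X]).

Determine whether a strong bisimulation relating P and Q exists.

LTS(P): 2 reachable states
  s0 = rec X. (0 + 0 + b.0)\{a} + a.X has moves —a→ s0, —b→ s1
  s1 = 0\{a} has moves ·
LTS(Q): 2 reachable states
  t0 = rec X. (0 + 0 + b.0 + 0)\{a} + a.X has moves —a→ t0, —b→ t1
  t1 = 0\{a} has moves ·
Bisimilarity quotient blocks:
  B0 = {s0, t0}
  B1 = {s1, t1}
s0 ∈ B0, t0 ∈ B0 → same block

bisimilar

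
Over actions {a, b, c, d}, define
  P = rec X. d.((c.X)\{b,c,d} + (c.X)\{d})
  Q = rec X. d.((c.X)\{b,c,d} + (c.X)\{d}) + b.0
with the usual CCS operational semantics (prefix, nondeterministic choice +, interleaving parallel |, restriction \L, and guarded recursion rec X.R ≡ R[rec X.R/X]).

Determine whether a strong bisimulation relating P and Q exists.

P ≁ Q

P's transition system — 3 states:
  u0 = rec X. d.((c.X)\{b,c,d} + (c.X)\{d}) :: -d-> u1
  u1 = (c.(rec X. d.((c.X)\{b,c,d} + (c.X)\{d})))\{b,c,d} + (c.(rec X. d.((c.X)\{b,c,d} + (c.X)\{d})))\{d} :: -c-> u2
  u2 = (rec X. d.((c.X)\{b,c,d} + (c.X)\{d}))\{d} :: (no moves)
Q's transition system — 5 states:
  v0 = rec X. d.((c.X)\{b,c,d} + (c.X)\{d}) + b.0 :: -b-> v1, -d-> v2
  v1 = 0 :: (no moves)
  v2 = (c.(rec X. d.((c.X)\{b,c,d} + (c.X)\{d}) + b.0))\{b,c,d} + (c.(rec X. d.((c.X)\{b,c,d} + (c.X)\{d}) + b.0))\{d} :: -c-> v3
  v3 = (rec X. d.((c.X)\{b,c,d} + (c.X)\{d}) + b.0)\{d} :: -b-> v4
  v4 = 0\{d} :: (no moves)
Coarsest stable partition (strong bisimilarity classes):
  B0 = {u0}
  B1 = {u1}
  B2 = {u2, v1, v4}
  B3 = {v0}
  B4 = {v2}
  B5 = {v3}
u0 ∈ B0, v0 ∈ B3 → different blocks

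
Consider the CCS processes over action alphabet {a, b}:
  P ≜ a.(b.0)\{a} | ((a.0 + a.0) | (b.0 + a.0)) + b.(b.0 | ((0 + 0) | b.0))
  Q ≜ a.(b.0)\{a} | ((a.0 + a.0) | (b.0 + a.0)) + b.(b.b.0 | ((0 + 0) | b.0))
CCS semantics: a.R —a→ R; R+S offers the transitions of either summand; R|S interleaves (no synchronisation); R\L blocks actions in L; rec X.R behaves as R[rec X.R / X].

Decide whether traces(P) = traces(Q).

trace-distinct — witness ⟨bbbb⟩

Reachable graph of P (16 states):
  m0 = a.(b.0)\{a} | ((a.0 + a.0) | (b.0 + a.0)) + b.(b.0 | ((0 + 0) | b.0)) has moves =a=> m1, =a=> m2, =a=> m3, =b=> m2, =b=> m4
  m1 = (b.0)\{a} | ((a.0 + a.0) | (b.0 + a.0)) has moves =a=> m5, =a=> m6, =b=> m5, =b=> m7
  m2 = a.(b.0)\{a} | ((a.0 + a.0) | 0) has moves =a=> m5, =a=> m8
  m3 = a.(b.0)\{a} | (0 | (b.0 + a.0)) has moves =a=> m6, =a=> m8, =b=> m8
  m4 = b.0 | ((0 + 0) | b.0) has moves =b=> m10, =b=> m9
  m5 = (b.0)\{a} | ((a.0 + a.0) | 0) has moves =a=> m11, =b=> m12
  m6 = (b.0)\{a} | (0 | (b.0 + a.0)) has moves =a=> m11, =b=> m11, =b=> m13
  m7 = 0\{a} | ((a.0 + a.0) | (b.0 + a.0)) has moves =a=> m12, =a=> m13, =b=> m12
  m8 = a.(b.0)\{a} | (0 | 0) has moves =a=> m11
  m9 = 0 | ((0 + 0) | b.0) has moves =b=> m14
  m10 = b.0 | ((0 + 0) | 0) has moves =b=> m14
  m11 = (b.0)\{a} | (0 | 0) has moves =b=> m15
  m12 = 0\{a} | ((a.0 + a.0) | 0) has moves =a=> m15
  m13 = 0\{a} | (0 | (b.0 + a.0)) has moves =a=> m15, =b=> m15
  m14 = 0 | ((0 + 0) | 0) has moves deadlocked
  m15 = 0\{a} | (0 | 0) has moves deadlocked
Reachable graph of Q (18 states):
  n0 = a.(b.0)\{a} | ((a.0 + a.0) | (b.0 + a.0)) + b.(b.b.0 | ((0 + 0) | b.0)) has moves =a=> n1, =a=> n2, =a=> n3, =b=> n2, =b=> n4
  n1 = (b.0)\{a} | ((a.0 + a.0) | (b.0 + a.0)) has moves =a=> n5, =a=> n6, =b=> n5, =b=> n7
  n2 = a.(b.0)\{a} | ((a.0 + a.0) | 0) has moves =a=> n5, =a=> n8
  n3 = a.(b.0)\{a} | (0 | (b.0 + a.0)) has moves =a=> n6, =a=> n8, =b=> n8
  n4 = b.b.0 | ((0 + 0) | b.0) has moves =b=> n10, =b=> n9
  n5 = (b.0)\{a} | ((a.0 + a.0) | 0) has moves =a=> n11, =b=> n12
  n6 = (b.0)\{a} | (0 | (b.0 + a.0)) has moves =a=> n11, =b=> n11, =b=> n13
  n7 = 0\{a} | ((a.0 + a.0) | (b.0 + a.0)) has moves =a=> n12, =a=> n13, =b=> n12
  n8 = a.(b.0)\{a} | (0 | 0) has moves =a=> n11
  n9 = b.0 | ((0 + 0) | b.0) has moves =b=> n14, =b=> n15
  n10 = b.b.0 | ((0 + 0) | 0) has moves =b=> n15
  n11 = (b.0)\{a} | (0 | 0) has moves =b=> n16
  n12 = 0\{a} | ((a.0 + a.0) | 0) has moves =a=> n16
  n13 = 0\{a} | (0 | (b.0 + a.0)) has moves =a=> n16, =b=> n16
  n14 = 0 | ((0 + 0) | b.0) has moves =b=> n17
  n15 = b.0 | ((0 + 0) | 0) has moves =b=> n17
  n16 = 0\{a} | (0 | 0) has moves deadlocked
  n17 = 0 | ((0 + 0) | 0) has moves deadlocked
Run σ = ⟨bbbb⟩ on Q: start {n0}
  step 1 (b): {n2, n4}
  step 2 (b): {n10, n9}
  step 3 (b): {n14, n15}
  step 4 (b): {n17}
  Q completes σ.
Run σ = ⟨bbbb⟩ on P: start {m0}
  step 1 (b): {m2, m4}
  step 2 (b): {m10, m9}
  step 3 (b): {m14}
  step 4 (b): no successor for P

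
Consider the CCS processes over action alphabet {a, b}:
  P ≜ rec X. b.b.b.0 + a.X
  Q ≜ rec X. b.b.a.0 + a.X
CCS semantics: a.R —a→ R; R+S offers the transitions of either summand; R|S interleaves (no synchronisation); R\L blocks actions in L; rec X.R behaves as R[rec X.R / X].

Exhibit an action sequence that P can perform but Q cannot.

P's transition system — 4 states:
  p0 = rec X. b.b.b.0 + a.X :: -a-> p0, -b-> p1
  p1 = b.b.0 :: -b-> p2
  p2 = b.0 :: -b-> p3
  p3 = 0 :: (no moves)
Q's transition system — 4 states:
  q0 = rec X. b.b.a.0 + a.X :: -a-> q0, -b-> q1
  q1 = b.a.0 :: -b-> q2
  q2 = a.0 :: -a-> q3
  q3 = 0 :: (no moves)
Run σ = ⟨bbb⟩ on P: start {p0}
  after b @ step 1: {p1}
  after b @ step 2: {p2}
  after b @ step 3: {p3}
  — P admits the full trace.
Run σ = ⟨bbb⟩ on Q: start {q0}
  after b @ step 1: {q1}
  after b @ step 2: {q2}
  after b @ step 3: ∅ (Q stuck)

bbb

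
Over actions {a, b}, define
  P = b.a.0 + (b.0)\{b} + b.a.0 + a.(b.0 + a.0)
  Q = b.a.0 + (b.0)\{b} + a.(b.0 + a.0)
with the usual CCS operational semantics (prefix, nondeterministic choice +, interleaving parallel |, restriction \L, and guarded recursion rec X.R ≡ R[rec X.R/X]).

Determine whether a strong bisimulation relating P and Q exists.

Reachable graph of P (4 states):
  u0 = b.a.0 + (b.0)\{b} + b.a.0 + a.(b.0 + a.0) has moves --a--▸ u1, --b--▸ u2
  u1 = b.0 + a.0 has moves --a--▸ u3, --b--▸ u3
  u2 = a.0 has moves --a--▸ u3
  u3 = 0 has moves ∅
Reachable graph of Q (4 states):
  v0 = b.a.0 + (b.0)\{b} + a.(b.0 + a.0) has moves --a--▸ v1, --b--▸ v2
  v1 = b.0 + a.0 has moves --a--▸ v3, --b--▸ v3
  v2 = a.0 has moves --a--▸ v3
  v3 = 0 has moves ∅
Coarsest stable partition (strong bisimilarity classes):
  B0 = {u0, v0}
  B1 = {u1, v1}
  B2 = {u3, v3}
  B3 = {u2, v2}
u0 ∈ B0, v0 ∈ B0 → same block

bisimilar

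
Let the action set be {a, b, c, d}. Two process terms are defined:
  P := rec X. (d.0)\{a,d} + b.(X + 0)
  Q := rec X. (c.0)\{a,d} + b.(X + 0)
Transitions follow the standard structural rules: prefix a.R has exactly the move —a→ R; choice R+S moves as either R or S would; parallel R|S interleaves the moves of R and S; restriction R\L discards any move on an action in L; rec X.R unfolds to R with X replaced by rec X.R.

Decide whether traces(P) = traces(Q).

trace-distinct — witness ⟨c⟩

Reachable graph of P (2 states):
  s0 = rec X. (d.0)\{a,d} + b.(X + 0) → ··b··> s1
  s1 = (rec X. (d.0)\{a,d} + b.(X + 0)) + 0 → ··b··> s1
Reachable graph of Q (3 states):
  t0 = rec X. (c.0)\{a,d} + b.(X + 0) → ··b··> t1, ··c··> t2
  t1 = (rec X. (c.0)\{a,d} + b.(X + 0)) + 0 → ··b··> t1, ··c··> t2
  t2 = 0\{a,d} → stopped
Executing c from Q (initial set {t0}):
  step 1 (c): {t2}
  — Q admits the full trace.
Executing c from P (initial set {s0}):
  step 1 (c): no successor for P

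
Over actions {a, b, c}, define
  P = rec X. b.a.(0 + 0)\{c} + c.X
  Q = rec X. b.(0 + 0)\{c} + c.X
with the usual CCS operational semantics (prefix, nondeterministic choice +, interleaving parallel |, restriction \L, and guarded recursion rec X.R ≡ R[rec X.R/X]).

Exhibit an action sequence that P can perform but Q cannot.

ba

P's transition system — 3 states:
  m0 = rec X. b.a.(0 + 0)\{c} + c.X :: =b=> m1, =c=> m0
  m1 = a.(0 + 0)\{c} :: =a=> m2
  m2 = (0 + 0)\{c} :: (no moves)
Q's transition system — 2 states:
  n0 = rec X. b.(0 + 0)\{c} + c.X :: =b=> n1, =c=> n0
  n1 = (0 + 0)\{c} :: (no moves)
Trace ⟨ba⟩ through P, begin at {m0}:
  step 1 (b): {m1}
  step 2 (a): {m2}
  P completes σ.
Trace ⟨ba⟩ through Q, begin at {n0}:
  step 1 (b): {n1}
  step 2 (a): no successor for Q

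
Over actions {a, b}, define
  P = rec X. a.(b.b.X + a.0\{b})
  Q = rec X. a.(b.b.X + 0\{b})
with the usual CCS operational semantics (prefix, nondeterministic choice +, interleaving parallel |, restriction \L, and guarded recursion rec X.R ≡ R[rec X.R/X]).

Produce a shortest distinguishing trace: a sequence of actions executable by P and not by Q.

aa

P's transition system — 4 states:
  u0 = rec X. a.(b.b.X + a.0\{b}) ⊢ =a=> u1
  u1 = b.b.(rec X. a.(b.b.X + a.0\{b})) + a.0\{b} ⊢ =a=> u2, =b=> u3
  u2 = 0\{b} ⊢ ∅
  u3 = b.(rec X. a.(b.b.X + a.0\{b})) ⊢ =b=> u0
Q's transition system — 3 states:
  v0 = rec X. a.(b.b.X + 0\{b}) ⊢ =a=> v1
  v1 = b.b.(rec X. a.(b.b.X + 0\{b})) + 0\{b} ⊢ =b=> v2
  v2 = b.(rec X. a.(b.b.X + 0\{b})) ⊢ =b=> v0
Executing aa from P (initial set {u0}):
  after a @ step 1: {u1}
  after a @ step 2: {u2}
  ✓ P
Executing aa from Q (initial set {v0}):
  after a @ step 1: {v1}
  after a @ step 2: ∅  — Q cannot continue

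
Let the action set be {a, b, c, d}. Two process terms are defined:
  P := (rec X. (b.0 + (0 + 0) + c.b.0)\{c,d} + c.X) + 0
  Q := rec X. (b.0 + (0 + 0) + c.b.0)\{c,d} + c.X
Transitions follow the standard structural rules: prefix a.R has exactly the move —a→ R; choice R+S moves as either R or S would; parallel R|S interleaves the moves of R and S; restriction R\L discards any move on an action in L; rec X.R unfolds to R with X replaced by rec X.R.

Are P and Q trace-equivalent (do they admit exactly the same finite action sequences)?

P's transition system — 3 states:
  u0 = (rec X. (b.0 + (0 + 0) + c.b.0)\{c,d} + c.X) + 0 ⊢ =b=> u1, =c=> u2
  u1 = 0\{c,d} ⊢ (no moves)
  u2 = rec X. (b.0 + (0 + 0) + c.b.0)\{c,d} + c.X ⊢ =b=> u1, =c=> u2
Q's transition system — 2 states:
  v0 = rec X. (b.0 + (0 + 0) + c.b.0)\{c,d} + c.X ⊢ =b=> v1, =c=> v0
  v1 = 0\{c,d} ⊢ (no moves)
Bisimilarity quotient blocks:
  B0 = {u0, u2, v0}
  B1 = {u1, v1}
u0 ∈ B0, v0 ∈ B0 → same block
Bisimilar ⇒ trace-equivalent.

trace-equivalent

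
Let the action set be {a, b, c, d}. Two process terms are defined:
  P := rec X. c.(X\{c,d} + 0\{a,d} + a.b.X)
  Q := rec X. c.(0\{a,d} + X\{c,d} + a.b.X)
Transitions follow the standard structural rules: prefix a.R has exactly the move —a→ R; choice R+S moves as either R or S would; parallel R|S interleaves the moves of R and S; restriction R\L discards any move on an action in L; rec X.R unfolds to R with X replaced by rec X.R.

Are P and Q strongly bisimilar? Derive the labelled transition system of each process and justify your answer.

P ~ Q

LTS(P): 3 reachable states
  s0 = rec X. c.(X\{c,d} + 0\{a,d} + a.b.X) → -c-> s1
  s1 = (rec X. c.(X\{c,d} + 0\{a,d} + a.b.X))\{c,d} + 0\{a,d} + a.b.(rec X. c.(X\{c,d} + 0\{a,d} + a.b.X)) → -a-> s2
  s2 = b.(rec X. c.(X\{c,d} + 0\{a,d} + a.b.X)) → -b-> s0
LTS(Q): 3 reachable states
  t0 = rec X. c.(0\{a,d} + X\{c,d} + a.b.X) → -c-> t1
  t1 = 0\{a,d} + (rec X. c.(0\{a,d} + X\{c,d} + a.b.X))\{c,d} + a.b.(rec X. c.(0\{a,d} + X\{c,d} + a.b.X)) → -a-> t2
  t2 = b.(rec X. c.(0\{a,d} + X\{c,d} + a.b.X)) → -b-> t0
Partition-refinement fixed point:
  B0 = {s0, t0}
  B1 = {s1, t1}
  B2 = {s2, t2}
s0 ∈ B0, t0 ∈ B0 → same block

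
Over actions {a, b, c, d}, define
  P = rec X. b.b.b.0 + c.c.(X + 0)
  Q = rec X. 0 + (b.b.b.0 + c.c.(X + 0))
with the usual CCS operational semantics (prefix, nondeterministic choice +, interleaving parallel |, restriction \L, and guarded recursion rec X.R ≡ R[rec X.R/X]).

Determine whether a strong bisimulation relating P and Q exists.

P ~ Q

LTS(P): 6 reachable states
  u0 = rec X. b.b.b.0 + c.c.(X + 0) has moves ··b··> u1, ··c··> u2
  u1 = b.b.0 has moves ··b··> u3
  u2 = c.((rec X. b.b.b.0 + c.c.(X + 0)) + 0) has moves ··c··> u4
  u3 = b.0 has moves ··b··> u5
  u4 = (rec X. b.b.b.0 + c.c.(X + 0)) + 0 has moves ··b··> u1, ··c··> u2
  u5 = 0 has moves ·
LTS(Q): 6 reachable states
  v0 = rec X. 0 + (b.b.b.0 + c.c.(X + 0)) has moves ··b··> v1, ··c··> v2
  v1 = b.b.0 has moves ··b··> v3
  v2 = c.((rec X. 0 + (b.b.b.0 + c.c.(X + 0))) + 0) has moves ··c··> v4
  v3 = b.0 has moves ··b··> v5
  v4 = (rec X. 0 + (b.b.b.0 + c.c.(X + 0))) + 0 has moves ··b··> v1, ··c··> v2
  v5 = 0 has moves ·
Bisimilarity quotient blocks:
  B0 = {u0, u4, v0, v4}
  B1 = {u1, v1}
  B2 = {u3, v3}
  B3 = {u5, v5}
  B4 = {u2, v2}
u0 ∈ B0, v0 ∈ B0 → same block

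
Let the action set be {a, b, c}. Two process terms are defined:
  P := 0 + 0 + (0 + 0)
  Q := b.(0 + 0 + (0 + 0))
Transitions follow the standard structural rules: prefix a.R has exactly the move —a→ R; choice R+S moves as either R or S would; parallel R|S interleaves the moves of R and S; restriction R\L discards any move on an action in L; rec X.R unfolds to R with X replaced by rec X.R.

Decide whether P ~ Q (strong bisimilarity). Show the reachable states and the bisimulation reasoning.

P's transition system — 1 states:
  s0 = 0 + 0 + (0 + 0) → deadlocked
Q's transition system — 2 states:
  t0 = b.(0 + 0 + (0 + 0)) → =b=> t1
  t1 = 0 + 0 + (0 + 0) → deadlocked
Partition-refinement fixed point:
  B0 = {s0, t1}
  B1 = {t0}
s0 ∈ B0, t0 ∈ B1 → different blocks

not bisimilar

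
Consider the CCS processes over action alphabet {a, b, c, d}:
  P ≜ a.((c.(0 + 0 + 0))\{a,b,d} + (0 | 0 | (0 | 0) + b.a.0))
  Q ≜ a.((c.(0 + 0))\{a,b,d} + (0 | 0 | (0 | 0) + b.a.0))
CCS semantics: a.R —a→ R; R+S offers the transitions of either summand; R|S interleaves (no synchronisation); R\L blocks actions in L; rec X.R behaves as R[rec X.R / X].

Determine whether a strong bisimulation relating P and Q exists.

P ~ Q

P's transition system — 5 states:
  u0 = a.((c.(0 + 0 + 0))\{a,b,d} + (0 | 0 | (0 | 0) + b.a.0)) :: -a-> u1
  u1 = (c.(0 + 0 + 0))\{a,b,d} + (0 | 0 | (0 | 0) + b.a.0) :: -b-> u2, -c-> u3
  u2 = a.0 :: -a-> u4
  u3 = (0 + 0 + 0)\{a,b,d} :: deadlocked
  u4 = 0 :: deadlocked
Q's transition system — 5 states:
  v0 = a.((c.(0 + 0))\{a,b,d} + (0 | 0 | (0 | 0) + b.a.0)) :: -a-> v1
  v1 = (c.(0 + 0))\{a,b,d} + (0 | 0 | (0 | 0) + b.a.0) :: -b-> v2, -c-> v3
  v2 = a.0 :: -a-> v4
  v3 = (0 + 0)\{a,b,d} :: deadlocked
  v4 = 0 :: deadlocked
Bisimilarity quotient blocks:
  B0 = {u0, v0}
  B1 = {u1, v1}
  B2 = {u3, u4, v3, v4}
  B3 = {u2, v2}
u0 ∈ B0, v0 ∈ B0 → same block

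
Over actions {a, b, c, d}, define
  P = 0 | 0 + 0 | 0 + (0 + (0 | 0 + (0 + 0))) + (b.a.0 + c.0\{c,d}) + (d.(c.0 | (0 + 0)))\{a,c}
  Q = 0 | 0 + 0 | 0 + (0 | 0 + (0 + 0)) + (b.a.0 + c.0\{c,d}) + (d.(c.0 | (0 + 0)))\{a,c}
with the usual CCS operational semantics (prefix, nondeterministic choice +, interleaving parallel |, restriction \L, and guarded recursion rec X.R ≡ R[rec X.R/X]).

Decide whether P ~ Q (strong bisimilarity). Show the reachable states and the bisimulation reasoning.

Reachable graph of P (5 states):
  s0 = 0 | 0 + 0 | 0 + (0 + (0 | 0 + (0 + 0))) + (b.a.0 + c.0\{c,d}) + (d.(c.0 | (0 + 0)))\{a,c} | -b-> s1, -c-> s2, -d-> s3
  s1 = a.0 | -a-> s4
  s2 = 0\{c,d} | deadlocked
  s3 = (c.0 | (0 + 0))\{a,c} | deadlocked
  s4 = 0 | deadlocked
Reachable graph of Q (5 states):
  t0 = 0 | 0 + 0 | 0 + (0 | 0 + (0 + 0)) + (b.a.0 + c.0\{c,d}) + (d.(c.0 | (0 + 0)))\{a,c} | -b-> t1, -c-> t2, -d-> t3
  t1 = a.0 | -a-> t4
  t2 = 0\{c,d} | deadlocked
  t3 = (c.0 | (0 + 0))\{a,c} | deadlocked
  t4 = 0 | deadlocked
Partition-refinement fixed point:
  B0 = {s0, t0}
  B1 = {s1, t1}
  B2 = {s2, s3, s4, t2, t3, t4}
s0 ∈ B0, t0 ∈ B0 → same block

P ~ Q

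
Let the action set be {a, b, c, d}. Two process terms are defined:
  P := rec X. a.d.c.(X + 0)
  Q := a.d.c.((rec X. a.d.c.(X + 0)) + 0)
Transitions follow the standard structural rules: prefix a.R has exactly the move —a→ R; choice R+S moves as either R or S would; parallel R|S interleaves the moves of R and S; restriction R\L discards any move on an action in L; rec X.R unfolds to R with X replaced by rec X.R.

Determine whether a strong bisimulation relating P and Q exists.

YES

Reachable graph of P (4 states):
  s0 = rec X. a.d.c.(X + 0) :: --a--▸ s1
  s1 = d.c.((rec X. a.d.c.(X + 0)) + 0) :: --d--▸ s2
  s2 = c.((rec X. a.d.c.(X + 0)) + 0) :: --c--▸ s3
  s3 = (rec X. a.d.c.(X + 0)) + 0 :: --a--▸ s1
Reachable graph of Q (4 states):
  t0 = a.d.c.((rec X. a.d.c.(X + 0)) + 0) :: --a--▸ t1
  t1 = d.c.((rec X. a.d.c.(X + 0)) + 0) :: --d--▸ t2
  t2 = c.((rec X. a.d.c.(X + 0)) + 0) :: --c--▸ t3
  t3 = (rec X. a.d.c.(X + 0)) + 0 :: --a--▸ t1
Bisimilarity quotient blocks:
  B0 = {s0, s3, t0, t3}
  B1 = {s1, t1}
  B2 = {s2, t2}
s0 ∈ B0, t0 ∈ B0 → same block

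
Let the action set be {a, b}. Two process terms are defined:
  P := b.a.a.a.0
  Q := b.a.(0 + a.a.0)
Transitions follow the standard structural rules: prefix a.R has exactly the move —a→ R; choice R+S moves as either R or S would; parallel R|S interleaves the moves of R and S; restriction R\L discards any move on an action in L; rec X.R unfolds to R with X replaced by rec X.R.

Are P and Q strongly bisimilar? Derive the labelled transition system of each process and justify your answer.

P's transition system — 5 states:
  s0 = b.a.a.a.0 :: -b-> s1
  s1 = a.a.a.0 :: -a-> s2
  s2 = a.a.0 :: -a-> s3
  s3 = a.0 :: -a-> s4
  s4 = 0 :: ·
Q's transition system — 5 states:
  t0 = b.a.(0 + a.a.0) :: -b-> t1
  t1 = a.(0 + a.a.0) :: -a-> t2
  t2 = 0 + a.a.0 :: -a-> t3
  t3 = a.0 :: -a-> t4
  t4 = 0 :: ·
Bisimilarity quotient blocks:
  B0 = {s0, t0}
  B1 = {s1, t1}
  B2 = {s2, t2}
  B3 = {s3, t3}
  B4 = {s4, t4}
s0 ∈ B0, t0 ∈ B0 → same block

P ~ Q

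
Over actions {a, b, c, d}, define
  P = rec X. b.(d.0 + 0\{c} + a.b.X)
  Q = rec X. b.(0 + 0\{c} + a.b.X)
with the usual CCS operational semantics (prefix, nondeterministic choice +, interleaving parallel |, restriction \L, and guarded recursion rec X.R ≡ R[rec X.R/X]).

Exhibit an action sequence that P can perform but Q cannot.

P's transition system — 4 states:
  u0 = rec X. b.(d.0 + 0\{c} + a.b.X) :: --b--▸ u1
  u1 = d.0 + 0\{c} + a.b.(rec X. b.(d.0 + 0\{c} + a.b.X)) :: --a--▸ u2, --d--▸ u3
  u2 = b.(rec X. b.(d.0 + 0\{c} + a.b.X)) :: --b--▸ u0
  u3 = 0 :: ∅
Q's transition system — 3 states:
  v0 = rec X. b.(0 + 0\{c} + a.b.X) :: --b--▸ v1
  v1 = 0 + 0\{c} + a.b.(rec X. b.(0 + 0\{c} + a.b.X)) :: --a--▸ v2
  v2 = b.(rec X. b.(0 + 0\{c} + a.b.X)) :: --b--▸ v0
Trace ⟨bd⟩ through P, begin at {u0}:
  after b @ step 1: {u1}
  after d @ step 2: {u3}
  ✓ P
Trace ⟨bd⟩ through Q, begin at {v0}:
  after b @ step 1: {v1}
  after d @ step 2: ∅  — Q cannot continue

bd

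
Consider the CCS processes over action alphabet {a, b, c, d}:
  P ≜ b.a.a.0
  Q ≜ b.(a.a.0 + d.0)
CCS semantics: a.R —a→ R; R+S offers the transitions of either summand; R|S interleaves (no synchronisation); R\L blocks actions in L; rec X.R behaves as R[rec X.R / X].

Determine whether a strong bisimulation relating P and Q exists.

LTS(P): 4 reachable states
  u0 = b.a.a.0 :: ··b··> u1
  u1 = a.a.0 :: ··a··> u2
  u2 = a.0 :: ··a··> u3
  u3 = 0 :: (no moves)
LTS(Q): 4 reachable states
  v0 = b.(a.a.0 + d.0) :: ··b··> v1
  v1 = a.a.0 + d.0 :: ··a··> v2, ··d··> v3
  v2 = a.0 :: ··a··> v3
  v3 = 0 :: (no moves)
Bisimilarity quotient blocks:
  B0 = {u0}
  B1 = {u1}
  B2 = {u2, v2}
  B3 = {u3, v3}
  B4 = {v0}
  B5 = {v1}
u0 ∈ B0, v0 ∈ B4 → different blocks

not bisimilar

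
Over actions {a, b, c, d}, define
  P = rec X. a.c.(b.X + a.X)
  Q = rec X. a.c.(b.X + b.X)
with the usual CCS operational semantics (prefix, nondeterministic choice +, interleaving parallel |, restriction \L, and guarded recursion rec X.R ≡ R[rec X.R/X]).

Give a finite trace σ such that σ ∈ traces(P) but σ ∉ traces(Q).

aca

Reachable graph of P (3 states):
  m0 = rec X. a.c.(b.X + a.X) :: —a→ m1
  m1 = c.(b.(rec X. a.c.(b.X + a.X)) + a.(rec X. a.c.(b.X + a.X))) :: —c→ m2
  m2 = b.(rec X. a.c.(b.X + a.X)) + a.(rec X. a.c.(b.X + a.X)) :: —a→ m0, —b→ m0
Reachable graph of Q (3 states):
  n0 = rec X. a.c.(b.X + b.X) :: —a→ n1
  n1 = c.(b.(rec X. a.c.(b.X + b.X)) + b.(rec X. a.c.(b.X + b.X))) :: —c→ n2
  n2 = b.(rec X. a.c.(b.X + b.X)) + b.(rec X. a.c.(b.X + b.X)) :: —b→ n0
Trace ⟨aca⟩ through P, begin at {m0}:
  after a @ step 1: {m1}
  after c @ step 2: {m2}
  after a @ step 3: {m0}
  P completes σ.
Trace ⟨aca⟩ through Q, begin at {n0}:
  after a @ step 1: {n1}
  after c @ step 2: {n2}
  after a @ step 3: ∅  — Q cannot continue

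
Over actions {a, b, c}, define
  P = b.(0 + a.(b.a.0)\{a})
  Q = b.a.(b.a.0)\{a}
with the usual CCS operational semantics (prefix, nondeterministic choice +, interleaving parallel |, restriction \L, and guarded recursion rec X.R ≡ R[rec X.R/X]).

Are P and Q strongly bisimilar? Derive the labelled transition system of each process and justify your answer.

LTS(P): 4 reachable states
  s0 = b.(0 + a.(b.a.0)\{a}) has moves =b=> s1
  s1 = 0 + a.(b.a.0)\{a} has moves =a=> s2
  s2 = (b.a.0)\{a} has moves =b=> s3
  s3 = (a.0)\{a} has moves ∅
LTS(Q): 4 reachable states
  t0 = b.a.(b.a.0)\{a} has moves =b=> t1
  t1 = a.(b.a.0)\{a} has moves =a=> t2
  t2 = (b.a.0)\{a} has moves =b=> t3
  t3 = (a.0)\{a} has moves ∅
Coarsest stable partition (strong bisimilarity classes):
  B0 = {s0, t0}
  B1 = {s1, t1}
  B2 = {s2, t2}
  B3 = {s3, t3}
s0 ∈ B0, t0 ∈ B0 → same block

bisimilar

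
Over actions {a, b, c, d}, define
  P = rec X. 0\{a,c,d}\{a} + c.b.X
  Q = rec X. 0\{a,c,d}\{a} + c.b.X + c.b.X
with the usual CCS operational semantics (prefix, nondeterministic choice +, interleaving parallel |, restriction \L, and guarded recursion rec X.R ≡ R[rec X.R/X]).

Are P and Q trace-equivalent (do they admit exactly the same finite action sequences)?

Reachable graph of P (2 states):
  p0 = rec X. 0\{a,c,d}\{a} + c.b.X has moves —c→ p1
  p1 = b.(rec X. 0\{a,c,d}\{a} + c.b.X) has moves —b→ p0
Reachable graph of Q (2 states):
  q0 = rec X. 0\{a,c,d}\{a} + c.b.X + c.b.X has moves —c→ q1
  q1 = b.(rec X. 0\{a,c,d}\{a} + c.b.X + c.b.X) has moves —b→ q0
Partition-refinement fixed point:
  B0 = {p0, q0}
  B1 = {p1, q1}
p0 ∈ B0, q0 ∈ B0 → same block
Bisimilar ⇒ trace-equivalent.

traces(P) = traces(Q)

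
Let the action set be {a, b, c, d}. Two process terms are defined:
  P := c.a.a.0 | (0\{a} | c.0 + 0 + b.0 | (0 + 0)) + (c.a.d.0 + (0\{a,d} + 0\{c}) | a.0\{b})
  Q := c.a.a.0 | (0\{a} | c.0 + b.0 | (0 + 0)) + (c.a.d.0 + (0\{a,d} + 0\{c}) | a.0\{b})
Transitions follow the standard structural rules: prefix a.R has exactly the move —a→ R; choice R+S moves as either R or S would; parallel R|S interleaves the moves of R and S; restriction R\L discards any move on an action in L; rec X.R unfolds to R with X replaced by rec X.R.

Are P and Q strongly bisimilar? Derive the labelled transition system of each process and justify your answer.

P ~ Q

Reachable graph of P (16 states):
  u0 = c.a.a.0 | (0\{a} | c.0 + 0 + b.0 | (0 + 0)) + (c.a.d.0 + (0\{a,d} + 0\{c}) | a.0\{b}) ⊢ —a→ u1, —b→ u2, —c→ u3, —c→ u4, —c→ u5
  u1 = (0\{a,d} + 0\{c}) | 0\{b} ⊢ (no moves)
  u2 = c.a.a.0 | (0 | (0 + 0)) ⊢ —c→ u6
  u3 = a.a.0 | (0\{a} | c.0 + 0 + b.0 | (0 + 0)) ⊢ —a→ u7, —b→ u6, —c→ u8
  u4 = a.d.0 ⊢ —a→ u9
  u5 = c.a.a.0 | (0\{a} | 0) ⊢ —c→ u8
  u6 = a.a.0 | (0 | (0 + 0)) ⊢ —a→ u10
  u7 = a.0 | (0\{a} | c.0 + 0 + b.0 | (0 + 0)) ⊢ —a→ u11, —b→ u10, —c→ u12
  u8 = a.a.0 | (0\{a} | 0) ⊢ —a→ u12
  u9 = d.0 ⊢ —d→ u13
  u10 = a.0 | (0 | (0 + 0)) ⊢ —a→ u14
  u11 = 0 | (0\{a} | c.0 + 0 + b.0 | (0 + 0)) ⊢ —b→ u14, —c→ u15
  u12 = a.0 | (0\{a} | 0) ⊢ —a→ u15
  u13 = 0 ⊢ (no moves)
  u14 = 0 | (0 | (0 + 0)) ⊢ (no moves)
  u15 = 0 | (0\{a} | 0) ⊢ (no moves)
Reachable graph of Q (16 states):
  v0 = c.a.a.0 | (0\{a} | c.0 + b.0 | (0 + 0)) + (c.a.d.0 + (0\{a,d} + 0\{c}) | a.0\{b}) ⊢ —a→ v1, —b→ v2, —c→ v3, —c→ v4, —c→ v5
  v1 = (0\{a,d} + 0\{c}) | 0\{b} ⊢ (no moves)
  v2 = c.a.a.0 | (0 | (0 + 0)) ⊢ —c→ v6
  v3 = a.a.0 | (0\{a} | c.0 + b.0 | (0 + 0)) ⊢ —a→ v7, —b→ v6, —c→ v8
  v4 = a.d.0 ⊢ —a→ v9
  v5 = c.a.a.0 | (0\{a} | 0) ⊢ —c→ v8
  v6 = a.a.0 | (0 | (0 + 0)) ⊢ —a→ v10
  v7 = a.0 | (0\{a} | c.0 + b.0 | (0 + 0)) ⊢ —a→ v11, —b→ v10, —c→ v12
  v8 = a.a.0 | (0\{a} | 0) ⊢ —a→ v12
  v9 = d.0 ⊢ —d→ v13
  v10 = a.0 | (0 | (0 + 0)) ⊢ —a→ v14
  v11 = 0 | (0\{a} | c.0 + b.0 | (0 + 0)) ⊢ —b→ v14, —c→ v15
  v12 = a.0 | (0\{a} | 0) ⊢ —a→ v15
  v13 = 0 ⊢ (no moves)
  v14 = 0 | (0 | (0 + 0)) ⊢ (no moves)
  v15 = 0 | (0\{a} | 0) ⊢ (no moves)
Coarsest stable partition (strong bisimilarity classes):
  B0 = {u0, v0}
  B1 = {u2, u5, v2, v5}
  B2 = {u6, u8, v6, v8}
  B3 = {u10, u12, v10, v12}
  B4 = {u1, u13, u14, u15, v1, v13, v14, v15}
  B5 = {u4, v4}
  B6 = {u9, v9}
  B7 = {u3, v3}
  B8 = {u7, v7}
  B9 = {u11, v11}
u0 ∈ B0, v0 ∈ B0 → same block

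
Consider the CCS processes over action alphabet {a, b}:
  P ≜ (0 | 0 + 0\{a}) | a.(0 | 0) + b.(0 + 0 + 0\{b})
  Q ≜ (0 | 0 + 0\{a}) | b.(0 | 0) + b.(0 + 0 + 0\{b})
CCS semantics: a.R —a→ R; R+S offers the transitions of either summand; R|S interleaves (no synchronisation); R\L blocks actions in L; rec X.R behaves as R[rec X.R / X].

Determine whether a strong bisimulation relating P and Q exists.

P's transition system — 3 states:
  m0 = (0 | 0 + 0\{a}) | a.(0 | 0) + b.(0 + 0 + 0\{b}) → —a→ m1, —b→ m2
  m1 = (0 | 0 + 0\{a}) | (0 | 0) → ∅
  m2 = 0 + 0 + 0\{b} → ∅
Q's transition system — 3 states:
  n0 = (0 | 0 + 0\{a}) | b.(0 | 0) + b.(0 + 0 + 0\{b}) → —b→ n1, —b→ n2
  n1 = (0 | 0 + 0\{a}) | (0 | 0) → ∅
  n2 = 0 + 0 + 0\{b} → ∅
Partition-refinement fixed point:
  B0 = {m0}
  B1 = {m1, m2, n1, n2}
  B2 = {n0}
m0 ∈ B0, n0 ∈ B2 → different blocks

P ≁ Q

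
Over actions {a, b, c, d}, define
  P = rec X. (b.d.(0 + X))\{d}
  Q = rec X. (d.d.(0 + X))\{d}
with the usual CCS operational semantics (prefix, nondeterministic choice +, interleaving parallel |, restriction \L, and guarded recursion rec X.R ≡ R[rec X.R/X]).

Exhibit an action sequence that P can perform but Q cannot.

b

Reachable graph of P (2 states):
  p0 = rec X. (b.d.(0 + X))\{d} | ··b··> p1
  p1 = (d.(0 + (rec X. (b.d.(0 + X))\{d})))\{d} | (no moves)
Reachable graph of Q (1 states):
  q0 = rec X. (d.d.(0 + X))\{d} | (no moves)
Trace ⟨b⟩ through P, begin at {p0}:
  after b @ step 1: {p1}
  ✓ P
Trace ⟨b⟩ through Q, begin at {q0}:
  after b @ step 1: ∅  — Q cannot continue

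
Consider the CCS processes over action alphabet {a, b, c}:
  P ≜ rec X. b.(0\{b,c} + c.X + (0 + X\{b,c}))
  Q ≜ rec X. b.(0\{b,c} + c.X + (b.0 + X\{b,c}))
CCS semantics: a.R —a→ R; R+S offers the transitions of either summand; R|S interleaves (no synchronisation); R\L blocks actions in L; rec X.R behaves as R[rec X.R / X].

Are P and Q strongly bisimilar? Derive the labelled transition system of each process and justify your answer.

P ≁ Q

Reachable graph of P (2 states):
  u0 = rec X. b.(0\{b,c} + c.X + (0 + X\{b,c})) → --b--▸ u1
  u1 = 0\{b,c} + c.(rec X. b.(0\{b,c} + c.X + (0 + X\{b,c}))) + (0 + (rec X. b.(0\{b,c} + c.X + (0 + X\{b,c})))\{b,c}) → --c--▸ u0
Reachable graph of Q (3 states):
  v0 = rec X. b.(0\{b,c} + c.X + (b.0 + X\{b,c})) → --b--▸ v1
  v1 = 0\{b,c} + c.(rec X. b.(0\{b,c} + c.X + (b.0 + X\{b,c}))) + (b.0 + (rec X. b.(0\{b,c} + c.X + (b.0 + X\{b,c})))\{b,c}) → --b--▸ v2, --c--▸ v0
  v2 = 0 → stopped
Bisimilarity quotient blocks:
  B0 = {u0}
  B1 = {u1}
  B2 = {v0}
  B3 = {v1}
  B4 = {v2}
u0 ∈ B0, v0 ∈ B2 → different blocks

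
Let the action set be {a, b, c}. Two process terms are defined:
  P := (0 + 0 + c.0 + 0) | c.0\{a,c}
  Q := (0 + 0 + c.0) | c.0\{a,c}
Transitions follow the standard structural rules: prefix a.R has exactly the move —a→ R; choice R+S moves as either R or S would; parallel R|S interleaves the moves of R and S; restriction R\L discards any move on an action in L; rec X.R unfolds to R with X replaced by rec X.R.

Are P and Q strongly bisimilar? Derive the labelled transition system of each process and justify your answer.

bisimilar

LTS(P): 4 reachable states
  u0 = (0 + 0 + c.0 + 0) | c.0\{a,c} :: —c→ u1, —c→ u2
  u1 = (0 + 0 + c.0 + 0) | 0\{a,c} :: —c→ u3
  u2 = 0 | c.0\{a,c} :: —c→ u3
  u3 = 0 | 0\{a,c} :: deadlocked
LTS(Q): 4 reachable states
  v0 = (0 + 0 + c.0) | c.0\{a,c} :: —c→ v1, —c→ v2
  v1 = (0 + 0 + c.0) | 0\{a,c} :: —c→ v3
  v2 = 0 | c.0\{a,c} :: —c→ v3
  v3 = 0 | 0\{a,c} :: deadlocked
Coarsest stable partition (strong bisimilarity classes):
  B0 = {u0, v0}
  B1 = {u1, u2, v1, v2}
  B2 = {u3, v3}
u0 ∈ B0, v0 ∈ B0 → same block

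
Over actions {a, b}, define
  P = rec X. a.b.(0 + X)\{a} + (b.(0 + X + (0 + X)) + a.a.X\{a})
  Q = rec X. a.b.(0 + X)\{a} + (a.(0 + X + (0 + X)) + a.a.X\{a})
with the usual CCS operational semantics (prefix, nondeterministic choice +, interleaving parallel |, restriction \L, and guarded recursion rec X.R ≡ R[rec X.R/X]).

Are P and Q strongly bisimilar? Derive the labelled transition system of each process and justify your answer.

P ≁ Q

Reachable graph of P (7 states):
  s0 = rec X. a.b.(0 + X)\{a} + (b.(0 + X + (0 + X)) + a.a.X\{a}) | -a-> s1, -a-> s2, -b-> s3
  s1 = a.(rec X. a.b.(0 + X)\{a} + (b.(0 + X + (0 + X)) + a.a.X\{a}))\{a} | -a-> s4
  s2 = b.(0 + (rec X. a.b.(0 + X)\{a} + (b.(0 + X + (0 + X)) + a.a.X\{a})))\{a} | -b-> s5
  s3 = 0 + (rec X. a.b.(0 + X)\{a} + (b.(0 + X + (0 + X)) + a.a.X\{a})) + (0 + (rec X. a.b.(0 + X)\{a} + (b.(0 + X + (0 + X)) + a.a.X\{a}))) | -a-> s1, -a-> s2, -b-> s3
  s4 = (rec X. a.b.(0 + X)\{a} + (b.(0 + X + (0 + X)) + a.a.X\{a}))\{a} | -b-> s6
  s5 = (0 + (rec X. a.b.(0 + X)\{a} + (b.(0 + X + (0 + X)) + a.a.X\{a})))\{a} | -b-> s6
  s6 = (0 + (rec X. a.b.(0 + X)\{a} + (b.(0 + X + (0 + X)) + a.a.X\{a})) + (0 + (rec X. a.b.(0 + X)\{a} + (b.(0 + X + (0 + X)) + a.a.X\{a}))))\{a} | -b-> s6
Reachable graph of Q (6 states):
  t0 = rec X. a.b.(0 + X)\{a} + (a.(0 + X + (0 + X)) + a.a.X\{a}) | -a-> t1, -a-> t2, -a-> t3
  t1 = 0 + (rec X. a.b.(0 + X)\{a} + (a.(0 + X + (0 + X)) + a.a.X\{a})) + (0 + (rec X. a.b.(0 + X)\{a} + (a.(0 + X + (0 + X)) + a.a.X\{a}))) | -a-> t1, -a-> t2, -a-> t3
  t2 = a.(rec X. a.b.(0 + X)\{a} + (a.(0 + X + (0 + X)) + a.a.X\{a}))\{a} | -a-> t4
  t3 = b.(0 + (rec X. a.b.(0 + X)\{a} + (a.(0 + X + (0 + X)) + a.a.X\{a})))\{a} | -b-> t5
  t4 = (rec X. a.b.(0 + X)\{a} + (a.(0 + X + (0 + X)) + a.a.X\{a}))\{a} | stopped
  t5 = (0 + (rec X. a.b.(0 + X)\{a} + (a.(0 + X + (0 + X)) + a.a.X\{a})))\{a} | stopped
Partition-refinement fixed point:
  B0 = {s0, s3}
  B1 = {s1}
  B2 = {s2, s4, s5, s6}
  B3 = {t0, t1}
  B4 = {t2}
  B5 = {t4, t5}
  B6 = {t3}
s0 ∈ B0, t0 ∈ B3 → different blocks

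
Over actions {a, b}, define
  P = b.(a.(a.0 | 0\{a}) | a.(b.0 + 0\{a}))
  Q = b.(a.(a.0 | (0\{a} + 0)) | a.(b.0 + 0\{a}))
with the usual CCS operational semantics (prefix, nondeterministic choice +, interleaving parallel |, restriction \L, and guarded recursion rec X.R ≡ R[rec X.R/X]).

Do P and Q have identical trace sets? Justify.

YES

P's transition system — 10 states:
  u0 = b.(a.(a.0 | 0\{a}) | a.(b.0 + 0\{a})) | -b-> u1
  u1 = a.(a.0 | 0\{a}) | a.(b.0 + 0\{a}) | -a-> u2, -a-> u3
  u2 = a.(a.0 | 0\{a}) | (b.0 + 0\{a}) | -a-> u4, -b-> u5
  u3 = a.0 | 0\{a} | a.(b.0 + 0\{a}) | -a-> u4, -a-> u6
  u4 = a.0 | 0\{a} | (b.0 + 0\{a}) | -a-> u7, -b-> u8
  u5 = a.(a.0 | 0\{a}) | 0 | -a-> u8
  u6 = 0 | 0\{a} | a.(b.0 + 0\{a}) | -a-> u7
  u7 = 0 | 0\{a} | (b.0 + 0\{a}) | -b-> u9
  u8 = a.0 | 0\{a} | 0 | -a-> u9
  u9 = 0 | 0\{a} | 0 | stopped
Q's transition system — 10 states:
  v0 = b.(a.(a.0 | (0\{a} + 0)) | a.(b.0 + 0\{a})) | -b-> v1
  v1 = a.(a.0 | (0\{a} + 0)) | a.(b.0 + 0\{a}) | -a-> v2, -a-> v3
  v2 = a.(a.0 | (0\{a} + 0)) | (b.0 + 0\{a}) | -a-> v4, -b-> v5
  v3 = a.0 | (0\{a} + 0) | a.(b.0 + 0\{a}) | -a-> v4, -a-> v6
  v4 = a.0 | (0\{a} + 0) | (b.0 + 0\{a}) | -a-> v7, -b-> v8
  v5 = a.(a.0 | (0\{a} + 0)) | 0 | -a-> v8
  v6 = 0 | (0\{a} + 0) | a.(b.0 + 0\{a}) | -a-> v7
  v7 = 0 | (0\{a} + 0) | (b.0 + 0\{a}) | -b-> v9
  v8 = a.0 | (0\{a} + 0) | 0 | -a-> v9
  v9 = 0 | (0\{a} + 0) | 0 | stopped
Coarsest stable partition (strong bisimilarity classes):
  B0 = {u0, v0}
  B1 = {u1, v1}
  B2 = {u3, v3}
  B3 = {u4, v4}
  B4 = {u7, v7}
  B5 = {u9, v9}
  B6 = {u8, v8}
  B7 = {u6, v6}
  B8 = {u2, v2}
  B9 = {u5, v5}
u0 ∈ B0, v0 ∈ B0 → same block
Bisimilar ⇒ trace-equivalent.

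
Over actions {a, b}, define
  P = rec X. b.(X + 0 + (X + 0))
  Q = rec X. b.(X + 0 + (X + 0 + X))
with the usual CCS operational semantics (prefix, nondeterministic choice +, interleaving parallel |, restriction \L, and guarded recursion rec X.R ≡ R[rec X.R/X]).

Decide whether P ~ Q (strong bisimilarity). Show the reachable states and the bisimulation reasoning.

P ~ Q

P's transition system — 2 states:
  m0 = rec X. b.(X + 0 + (X + 0)) :: -b-> m1
  m1 = (rec X. b.(X + 0 + (X + 0))) + 0 + ((rec X. b.(X + 0 + (X + 0))) + 0) :: -b-> m1
Q's transition system — 2 states:
  n0 = rec X. b.(X + 0 + (X + 0 + X)) :: -b-> n1
  n1 = (rec X. b.(X + 0 + (X + 0 + X))) + 0 + ((rec X. b.(X + 0 + (X + 0 + X))) + 0 + (rec X. b.(X + 0 + (X + 0 + X)))) :: -b-> n1
Partition-refinement fixed point:
  B0 = {m0, m1, n0, n1}
m0 ∈ B0, n0 ∈ B0 → same block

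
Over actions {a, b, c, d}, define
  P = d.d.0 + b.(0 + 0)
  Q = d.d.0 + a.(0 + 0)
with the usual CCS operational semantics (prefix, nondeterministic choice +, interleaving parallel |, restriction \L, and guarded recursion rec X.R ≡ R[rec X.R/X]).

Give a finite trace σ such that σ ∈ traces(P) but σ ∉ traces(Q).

LTS(P): 4 reachable states
  u0 = d.d.0 + b.(0 + 0) has moves —b→ u1, —d→ u2
  u1 = 0 + 0 has moves stopped
  u2 = d.0 has moves —d→ u3
  u3 = 0 has moves stopped
LTS(Q): 4 reachable states
  v0 = d.d.0 + a.(0 + 0) has moves —a→ v1, —d→ v2
  v1 = 0 + 0 has moves stopped
  v2 = d.0 has moves —d→ v3
  v3 = 0 has moves stopped
Trace ⟨b⟩ through P, begin at {u0}:
  [1] b ⇒ {u1}
  P completes σ.
Trace ⟨b⟩ through Q, begin at {v0}:
  [1] b ⇒ no successor for Q

b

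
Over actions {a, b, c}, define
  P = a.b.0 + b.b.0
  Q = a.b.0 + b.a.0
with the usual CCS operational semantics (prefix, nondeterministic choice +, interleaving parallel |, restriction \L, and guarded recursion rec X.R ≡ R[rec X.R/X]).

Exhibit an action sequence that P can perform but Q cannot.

bb

Reachable graph of P (3 states):
  p0 = a.b.0 + b.b.0 has moves =a=> p1, =b=> p1
  p1 = b.0 has moves =b=> p2
  p2 = 0 has moves stopped
Reachable graph of Q (4 states):
  q0 = a.b.0 + b.a.0 has moves =a=> q1, =b=> q2
  q1 = b.0 has moves =b=> q3
  q2 = a.0 has moves =a=> q3
  q3 = 0 has moves stopped
Executing bb from P (initial set {p0}):
  [1] b ⇒ {p1}
  [2] b ⇒ {p2}
  — P admits the full trace.
Executing bb from Q (initial set {q0}):
  [1] b ⇒ {q2}
  [2] b ⇒ ∅ (Q stuck)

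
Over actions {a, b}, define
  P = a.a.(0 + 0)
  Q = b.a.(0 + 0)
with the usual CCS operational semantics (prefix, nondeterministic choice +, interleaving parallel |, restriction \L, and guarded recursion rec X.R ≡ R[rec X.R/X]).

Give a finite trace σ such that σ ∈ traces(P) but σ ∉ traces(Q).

a

P's transition system — 3 states:
  m0 = a.a.(0 + 0) ⊢ =a=> m1
  m1 = a.(0 + 0) ⊢ =a=> m2
  m2 = 0 + 0 ⊢ ·
Q's transition system — 3 states:
  n0 = b.a.(0 + 0) ⊢ =b=> n1
  n1 = a.(0 + 0) ⊢ =a=> n2
  n2 = 0 + 0 ⊢ ·
Trace ⟨a⟩ through P, begin at {m0}:
  [1] a ⇒ {m1}
  P completes σ.
Trace ⟨a⟩ through Q, begin at {n0}:
  [1] a ⇒ ∅ (Q stuck)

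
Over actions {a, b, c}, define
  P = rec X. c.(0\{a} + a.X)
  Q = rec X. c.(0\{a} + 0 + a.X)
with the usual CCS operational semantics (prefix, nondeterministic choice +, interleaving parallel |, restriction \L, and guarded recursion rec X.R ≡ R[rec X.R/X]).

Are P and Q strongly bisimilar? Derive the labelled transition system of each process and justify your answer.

P's transition system — 2 states:
  s0 = rec X. c.(0\{a} + a.X) :: =c=> s1
  s1 = 0\{a} + a.(rec X. c.(0\{a} + a.X)) :: =a=> s0
Q's transition system — 2 states:
  t0 = rec X. c.(0\{a} + 0 + a.X) :: =c=> t1
  t1 = 0\{a} + 0 + a.(rec X. c.(0\{a} + 0 + a.X)) :: =a=> t0
Bisimilarity quotient blocks:
  B0 = {s0, t0}
  B1 = {s1, t1}
s0 ∈ B0, t0 ∈ B0 → same block

YES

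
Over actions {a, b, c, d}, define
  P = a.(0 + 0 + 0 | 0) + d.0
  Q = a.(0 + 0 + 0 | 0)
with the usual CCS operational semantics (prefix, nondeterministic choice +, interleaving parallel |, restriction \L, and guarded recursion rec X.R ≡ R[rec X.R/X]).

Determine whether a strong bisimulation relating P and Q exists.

Reachable graph of P (3 states):
  s0 = a.(0 + 0 + 0 | 0) + d.0 → -a-> s1, -d-> s2
  s1 = 0 + 0 + 0 | 0 → (no moves)
  s2 = 0 → (no moves)
Reachable graph of Q (2 states):
  t0 = a.(0 + 0 + 0 | 0) → -a-> t1
  t1 = 0 + 0 + 0 | 0 → (no moves)
Coarsest stable partition (strong bisimilarity classes):
  B0 = {s0}
  B1 = {s1, s2, t1}
  B2 = {t0}
s0 ∈ B0, t0 ∈ B2 → different blocks

P ≁ Q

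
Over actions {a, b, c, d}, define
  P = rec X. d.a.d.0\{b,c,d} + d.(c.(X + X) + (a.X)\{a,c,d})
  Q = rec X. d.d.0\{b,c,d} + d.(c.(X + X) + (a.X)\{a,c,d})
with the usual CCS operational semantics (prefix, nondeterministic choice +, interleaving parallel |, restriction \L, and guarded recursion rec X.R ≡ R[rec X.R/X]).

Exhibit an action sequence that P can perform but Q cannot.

da

Reachable graph of P (6 states):
  p0 = rec X. d.a.d.0\{b,c,d} + d.(c.(X + X) + (a.X)\{a,c,d}) ⊢ -d-> p1, -d-> p2
  p1 = a.d.0\{b,c,d} ⊢ -a-> p3
  p2 = c.((rec X. d.a.d.0\{b,c,d} + d.(c.(X + X) + (a.X)\{a,c,d})) + (rec X. d.a.d.0\{b,c,d} + d.(c.(X + X) + (a.X)\{a,c,d}))) + (a.(rec X. d.a.d.0\{b,c,d} + d.(c.(X + X) + (a.X)\{a,c,d})))\{a,c,d} ⊢ -c-> p4
  p3 = d.0\{b,c,d} ⊢ -d-> p5
  p4 = (rec X. d.a.d.0\{b,c,d} + d.(c.(X + X) + (a.X)\{a,c,d})) + (rec X. d.a.d.0\{b,c,d} + d.(c.(X + X) + (a.X)\{a,c,d})) ⊢ -d-> p1, -d-> p2
  p5 = 0\{b,c,d} ⊢ ∅
Reachable graph of Q (5 states):
  q0 = rec X. d.d.0\{b,c,d} + d.(c.(X + X) + (a.X)\{a,c,d}) ⊢ -d-> q1, -d-> q2
  q1 = c.((rec X. d.d.0\{b,c,d} + d.(c.(X + X) + (a.X)\{a,c,d})) + (rec X. d.d.0\{b,c,d} + d.(c.(X + X) + (a.X)\{a,c,d}))) + (a.(rec X. d.d.0\{b,c,d} + d.(c.(X + X) + (a.X)\{a,c,d})))\{a,c,d} ⊢ -c-> q3
  q2 = d.0\{b,c,d} ⊢ -d-> q4
  q3 = (rec X. d.d.0\{b,c,d} + d.(c.(X + X) + (a.X)\{a,c,d})) + (rec X. d.d.0\{b,c,d} + d.(c.(X + X) + (a.X)\{a,c,d})) ⊢ -d-> q1, -d-> q2
  q4 = 0\{b,c,d} ⊢ ∅
Executing da from P (initial set {p0}):
  [1] d ⇒ {p1, p2}
  [2] a ⇒ {p3}
  P completes σ.
Executing da from Q (initial set {q0}):
  [1] d ⇒ {q1, q2}
  [2] a ⇒ ∅  — Q cannot continue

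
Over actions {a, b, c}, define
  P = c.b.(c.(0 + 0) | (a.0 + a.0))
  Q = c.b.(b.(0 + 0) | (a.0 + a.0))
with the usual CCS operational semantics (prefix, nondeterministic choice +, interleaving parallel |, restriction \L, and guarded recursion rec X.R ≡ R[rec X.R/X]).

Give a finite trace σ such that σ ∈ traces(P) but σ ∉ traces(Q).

P's transition system — 6 states:
  s0 = c.b.(c.(0 + 0) | (a.0 + a.0)) :: --c--▸ s1
  s1 = b.(c.(0 + 0) | (a.0 + a.0)) :: --b--▸ s2
  s2 = c.(0 + 0) | (a.0 + a.0) :: --a--▸ s3, --c--▸ s4
  s3 = c.(0 + 0) | 0 :: --c--▸ s5
  s4 = (0 + 0) | (a.0 + a.0) :: --a--▸ s5
  s5 = (0 + 0) | 0 :: ∅
Q's transition system — 6 states:
  t0 = c.b.(b.(0 + 0) | (a.0 + a.0)) :: --c--▸ t1
  t1 = b.(b.(0 + 0) | (a.0 + a.0)) :: --b--▸ t2
  t2 = b.(0 + 0) | (a.0 + a.0) :: --a--▸ t3, --b--▸ t4
  t3 = b.(0 + 0) | 0 :: --b--▸ t5
  t4 = (0 + 0) | (a.0 + a.0) :: --a--▸ t5
  t5 = (0 + 0) | 0 :: ∅
Run σ = ⟨cbc⟩ on P: start {s0}
  step 1 (c): {s1}
  step 2 (b): {s2}
  step 3 (c): {s4}
  ✓ P
Run σ = ⟨cbc⟩ on Q: start {t0}
  step 1 (c): {t1}
  step 2 (b): {t2}
  step 3 (c): ∅  — Q cannot continue

cbc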